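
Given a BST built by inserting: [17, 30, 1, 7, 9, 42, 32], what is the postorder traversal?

Tree insertion order: [17, 30, 1, 7, 9, 42, 32]
Tree (level-order array): [17, 1, 30, None, 7, None, 42, None, 9, 32]
Postorder traversal: [9, 7, 1, 32, 42, 30, 17]


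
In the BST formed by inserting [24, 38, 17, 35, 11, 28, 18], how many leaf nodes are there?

Tree built from: [24, 38, 17, 35, 11, 28, 18]
Tree (level-order array): [24, 17, 38, 11, 18, 35, None, None, None, None, None, 28]
Rule: A leaf has 0 children.
Per-node child counts:
  node 24: 2 child(ren)
  node 17: 2 child(ren)
  node 11: 0 child(ren)
  node 18: 0 child(ren)
  node 38: 1 child(ren)
  node 35: 1 child(ren)
  node 28: 0 child(ren)
Matching nodes: [11, 18, 28]
Count of leaf nodes: 3


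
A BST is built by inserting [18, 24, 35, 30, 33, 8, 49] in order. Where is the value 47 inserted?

Starting tree (level order): [18, 8, 24, None, None, None, 35, 30, 49, None, 33]
Insertion path: 18 -> 24 -> 35 -> 49
Result: insert 47 as left child of 49
Final tree (level order): [18, 8, 24, None, None, None, 35, 30, 49, None, 33, 47]


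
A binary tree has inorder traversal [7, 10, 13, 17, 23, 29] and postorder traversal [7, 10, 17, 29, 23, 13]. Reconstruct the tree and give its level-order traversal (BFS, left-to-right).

Inorder:   [7, 10, 13, 17, 23, 29]
Postorder: [7, 10, 17, 29, 23, 13]
Algorithm: postorder visits root last, so walk postorder right-to-left;
each value is the root of the current inorder slice — split it at that
value, recurse on the right subtree first, then the left.
Recursive splits:
  root=13; inorder splits into left=[7, 10], right=[17, 23, 29]
  root=23; inorder splits into left=[17], right=[29]
  root=29; inorder splits into left=[], right=[]
  root=17; inorder splits into left=[], right=[]
  root=10; inorder splits into left=[7], right=[]
  root=7; inorder splits into left=[], right=[]
Reconstructed level-order: [13, 10, 23, 7, 17, 29]


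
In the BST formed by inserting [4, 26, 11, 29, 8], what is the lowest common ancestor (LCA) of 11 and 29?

Tree insertion order: [4, 26, 11, 29, 8]
Tree (level-order array): [4, None, 26, 11, 29, 8]
In a BST, the LCA of p=11, q=29 is the first node v on the
root-to-leaf path with p <= v <= q (go left if both < v, right if both > v).
Walk from root:
  at 4: both 11 and 29 > 4, go right
  at 26: 11 <= 26 <= 29, this is the LCA
LCA = 26


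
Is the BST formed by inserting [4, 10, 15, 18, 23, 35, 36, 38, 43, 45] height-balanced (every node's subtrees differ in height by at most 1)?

Tree (level-order array): [4, None, 10, None, 15, None, 18, None, 23, None, 35, None, 36, None, 38, None, 43, None, 45]
Definition: a tree is height-balanced if, at every node, |h(left) - h(right)| <= 1 (empty subtree has height -1).
Bottom-up per-node check:
  node 45: h_left=-1, h_right=-1, diff=0 [OK], height=0
  node 43: h_left=-1, h_right=0, diff=1 [OK], height=1
  node 38: h_left=-1, h_right=1, diff=2 [FAIL (|-1-1|=2 > 1)], height=2
  node 36: h_left=-1, h_right=2, diff=3 [FAIL (|-1-2|=3 > 1)], height=3
  node 35: h_left=-1, h_right=3, diff=4 [FAIL (|-1-3|=4 > 1)], height=4
  node 23: h_left=-1, h_right=4, diff=5 [FAIL (|-1-4|=5 > 1)], height=5
  node 18: h_left=-1, h_right=5, diff=6 [FAIL (|-1-5|=6 > 1)], height=6
  node 15: h_left=-1, h_right=6, diff=7 [FAIL (|-1-6|=7 > 1)], height=7
  node 10: h_left=-1, h_right=7, diff=8 [FAIL (|-1-7|=8 > 1)], height=8
  node 4: h_left=-1, h_right=8, diff=9 [FAIL (|-1-8|=9 > 1)], height=9
Node 38 violates the condition: |-1 - 1| = 2 > 1.
Result: Not balanced


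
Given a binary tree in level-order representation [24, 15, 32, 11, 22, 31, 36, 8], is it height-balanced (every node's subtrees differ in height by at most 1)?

Tree (level-order array): [24, 15, 32, 11, 22, 31, 36, 8]
Definition: a tree is height-balanced if, at every node, |h(left) - h(right)| <= 1 (empty subtree has height -1).
Bottom-up per-node check:
  node 8: h_left=-1, h_right=-1, diff=0 [OK], height=0
  node 11: h_left=0, h_right=-1, diff=1 [OK], height=1
  node 22: h_left=-1, h_right=-1, diff=0 [OK], height=0
  node 15: h_left=1, h_right=0, diff=1 [OK], height=2
  node 31: h_left=-1, h_right=-1, diff=0 [OK], height=0
  node 36: h_left=-1, h_right=-1, diff=0 [OK], height=0
  node 32: h_left=0, h_right=0, diff=0 [OK], height=1
  node 24: h_left=2, h_right=1, diff=1 [OK], height=3
All nodes satisfy the balance condition.
Result: Balanced


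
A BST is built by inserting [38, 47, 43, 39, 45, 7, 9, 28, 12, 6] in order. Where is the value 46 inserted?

Starting tree (level order): [38, 7, 47, 6, 9, 43, None, None, None, None, 28, 39, 45, 12]
Insertion path: 38 -> 47 -> 43 -> 45
Result: insert 46 as right child of 45
Final tree (level order): [38, 7, 47, 6, 9, 43, None, None, None, None, 28, 39, 45, 12, None, None, None, None, 46]


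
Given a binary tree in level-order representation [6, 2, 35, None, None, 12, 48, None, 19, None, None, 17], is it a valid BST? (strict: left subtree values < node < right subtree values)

Level-order array: [6, 2, 35, None, None, 12, 48, None, 19, None, None, 17]
Validate using subtree bounds (lo, hi): at each node, require lo < value < hi,
then recurse left with hi=value and right with lo=value.
Preorder trace (stopping at first violation):
  at node 6 with bounds (-inf, +inf): OK
  at node 2 with bounds (-inf, 6): OK
  at node 35 with bounds (6, +inf): OK
  at node 12 with bounds (6, 35): OK
  at node 19 with bounds (12, 35): OK
  at node 17 with bounds (12, 19): OK
  at node 48 with bounds (35, +inf): OK
No violation found at any node.
Result: Valid BST


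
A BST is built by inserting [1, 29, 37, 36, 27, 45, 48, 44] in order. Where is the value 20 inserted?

Starting tree (level order): [1, None, 29, 27, 37, None, None, 36, 45, None, None, 44, 48]
Insertion path: 1 -> 29 -> 27
Result: insert 20 as left child of 27
Final tree (level order): [1, None, 29, 27, 37, 20, None, 36, 45, None, None, None, None, 44, 48]


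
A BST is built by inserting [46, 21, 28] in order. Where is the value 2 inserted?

Starting tree (level order): [46, 21, None, None, 28]
Insertion path: 46 -> 21
Result: insert 2 as left child of 21
Final tree (level order): [46, 21, None, 2, 28]


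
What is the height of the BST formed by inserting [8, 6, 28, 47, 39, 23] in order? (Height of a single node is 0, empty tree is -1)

Insertion order: [8, 6, 28, 47, 39, 23]
Tree (level-order array): [8, 6, 28, None, None, 23, 47, None, None, 39]
Compute height bottom-up (empty subtree = -1):
  height(6) = 1 + max(-1, -1) = 0
  height(23) = 1 + max(-1, -1) = 0
  height(39) = 1 + max(-1, -1) = 0
  height(47) = 1 + max(0, -1) = 1
  height(28) = 1 + max(0, 1) = 2
  height(8) = 1 + max(0, 2) = 3
Height = 3


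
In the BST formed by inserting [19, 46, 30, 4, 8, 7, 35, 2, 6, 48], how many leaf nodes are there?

Tree built from: [19, 46, 30, 4, 8, 7, 35, 2, 6, 48]
Tree (level-order array): [19, 4, 46, 2, 8, 30, 48, None, None, 7, None, None, 35, None, None, 6]
Rule: A leaf has 0 children.
Per-node child counts:
  node 19: 2 child(ren)
  node 4: 2 child(ren)
  node 2: 0 child(ren)
  node 8: 1 child(ren)
  node 7: 1 child(ren)
  node 6: 0 child(ren)
  node 46: 2 child(ren)
  node 30: 1 child(ren)
  node 35: 0 child(ren)
  node 48: 0 child(ren)
Matching nodes: [2, 6, 35, 48]
Count of leaf nodes: 4


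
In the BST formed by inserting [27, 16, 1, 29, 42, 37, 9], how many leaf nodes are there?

Tree built from: [27, 16, 1, 29, 42, 37, 9]
Tree (level-order array): [27, 16, 29, 1, None, None, 42, None, 9, 37]
Rule: A leaf has 0 children.
Per-node child counts:
  node 27: 2 child(ren)
  node 16: 1 child(ren)
  node 1: 1 child(ren)
  node 9: 0 child(ren)
  node 29: 1 child(ren)
  node 42: 1 child(ren)
  node 37: 0 child(ren)
Matching nodes: [9, 37]
Count of leaf nodes: 2


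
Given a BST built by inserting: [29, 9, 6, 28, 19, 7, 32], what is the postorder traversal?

Tree insertion order: [29, 9, 6, 28, 19, 7, 32]
Tree (level-order array): [29, 9, 32, 6, 28, None, None, None, 7, 19]
Postorder traversal: [7, 6, 19, 28, 9, 32, 29]


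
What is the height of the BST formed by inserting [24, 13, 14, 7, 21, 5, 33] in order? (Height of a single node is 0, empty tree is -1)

Insertion order: [24, 13, 14, 7, 21, 5, 33]
Tree (level-order array): [24, 13, 33, 7, 14, None, None, 5, None, None, 21]
Compute height bottom-up (empty subtree = -1):
  height(5) = 1 + max(-1, -1) = 0
  height(7) = 1 + max(0, -1) = 1
  height(21) = 1 + max(-1, -1) = 0
  height(14) = 1 + max(-1, 0) = 1
  height(13) = 1 + max(1, 1) = 2
  height(33) = 1 + max(-1, -1) = 0
  height(24) = 1 + max(2, 0) = 3
Height = 3


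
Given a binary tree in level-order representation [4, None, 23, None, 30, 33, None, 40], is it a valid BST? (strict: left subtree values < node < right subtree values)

Level-order array: [4, None, 23, None, 30, 33, None, 40]
Validate using subtree bounds (lo, hi): at each node, require lo < value < hi,
then recurse left with hi=value and right with lo=value.
Preorder trace (stopping at first violation):
  at node 4 with bounds (-inf, +inf): OK
  at node 23 with bounds (4, +inf): OK
  at node 30 with bounds (23, +inf): OK
  at node 33 with bounds (23, 30): VIOLATION
Node 33 violates its bound: not (23 < 33 < 30).
Result: Not a valid BST


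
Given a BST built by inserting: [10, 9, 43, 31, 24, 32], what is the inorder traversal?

Tree insertion order: [10, 9, 43, 31, 24, 32]
Tree (level-order array): [10, 9, 43, None, None, 31, None, 24, 32]
Inorder traversal: [9, 10, 24, 31, 32, 43]


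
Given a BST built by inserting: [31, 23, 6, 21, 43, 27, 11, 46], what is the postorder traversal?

Tree insertion order: [31, 23, 6, 21, 43, 27, 11, 46]
Tree (level-order array): [31, 23, 43, 6, 27, None, 46, None, 21, None, None, None, None, 11]
Postorder traversal: [11, 21, 6, 27, 23, 46, 43, 31]


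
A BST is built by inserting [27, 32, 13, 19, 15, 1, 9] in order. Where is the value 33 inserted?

Starting tree (level order): [27, 13, 32, 1, 19, None, None, None, 9, 15]
Insertion path: 27 -> 32
Result: insert 33 as right child of 32
Final tree (level order): [27, 13, 32, 1, 19, None, 33, None, 9, 15]


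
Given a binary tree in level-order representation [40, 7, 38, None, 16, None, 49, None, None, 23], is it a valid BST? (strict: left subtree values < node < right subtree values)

Level-order array: [40, 7, 38, None, 16, None, 49, None, None, 23]
Validate using subtree bounds (lo, hi): at each node, require lo < value < hi,
then recurse left with hi=value and right with lo=value.
Preorder trace (stopping at first violation):
  at node 40 with bounds (-inf, +inf): OK
  at node 7 with bounds (-inf, 40): OK
  at node 16 with bounds (7, 40): OK
  at node 38 with bounds (40, +inf): VIOLATION
Node 38 violates its bound: not (40 < 38 < +inf).
Result: Not a valid BST


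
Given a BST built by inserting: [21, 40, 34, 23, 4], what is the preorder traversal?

Tree insertion order: [21, 40, 34, 23, 4]
Tree (level-order array): [21, 4, 40, None, None, 34, None, 23]
Preorder traversal: [21, 4, 40, 34, 23]


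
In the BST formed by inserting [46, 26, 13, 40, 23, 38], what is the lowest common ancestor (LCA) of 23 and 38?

Tree insertion order: [46, 26, 13, 40, 23, 38]
Tree (level-order array): [46, 26, None, 13, 40, None, 23, 38]
In a BST, the LCA of p=23, q=38 is the first node v on the
root-to-leaf path with p <= v <= q (go left if both < v, right if both > v).
Walk from root:
  at 46: both 23 and 38 < 46, go left
  at 26: 23 <= 26 <= 38, this is the LCA
LCA = 26


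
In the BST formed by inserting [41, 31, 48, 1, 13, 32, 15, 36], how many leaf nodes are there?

Tree built from: [41, 31, 48, 1, 13, 32, 15, 36]
Tree (level-order array): [41, 31, 48, 1, 32, None, None, None, 13, None, 36, None, 15]
Rule: A leaf has 0 children.
Per-node child counts:
  node 41: 2 child(ren)
  node 31: 2 child(ren)
  node 1: 1 child(ren)
  node 13: 1 child(ren)
  node 15: 0 child(ren)
  node 32: 1 child(ren)
  node 36: 0 child(ren)
  node 48: 0 child(ren)
Matching nodes: [15, 36, 48]
Count of leaf nodes: 3


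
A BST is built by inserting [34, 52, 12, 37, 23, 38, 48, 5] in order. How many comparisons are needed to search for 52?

Search path for 52: 34 -> 52
Found: True
Comparisons: 2


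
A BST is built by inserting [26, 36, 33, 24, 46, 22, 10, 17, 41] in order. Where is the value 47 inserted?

Starting tree (level order): [26, 24, 36, 22, None, 33, 46, 10, None, None, None, 41, None, None, 17]
Insertion path: 26 -> 36 -> 46
Result: insert 47 as right child of 46
Final tree (level order): [26, 24, 36, 22, None, 33, 46, 10, None, None, None, 41, 47, None, 17]


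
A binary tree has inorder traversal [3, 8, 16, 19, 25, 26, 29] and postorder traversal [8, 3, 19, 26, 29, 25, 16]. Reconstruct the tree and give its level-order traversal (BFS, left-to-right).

Inorder:   [3, 8, 16, 19, 25, 26, 29]
Postorder: [8, 3, 19, 26, 29, 25, 16]
Algorithm: postorder visits root last, so walk postorder right-to-left;
each value is the root of the current inorder slice — split it at that
value, recurse on the right subtree first, then the left.
Recursive splits:
  root=16; inorder splits into left=[3, 8], right=[19, 25, 26, 29]
  root=25; inorder splits into left=[19], right=[26, 29]
  root=29; inorder splits into left=[26], right=[]
  root=26; inorder splits into left=[], right=[]
  root=19; inorder splits into left=[], right=[]
  root=3; inorder splits into left=[], right=[8]
  root=8; inorder splits into left=[], right=[]
Reconstructed level-order: [16, 3, 25, 8, 19, 29, 26]


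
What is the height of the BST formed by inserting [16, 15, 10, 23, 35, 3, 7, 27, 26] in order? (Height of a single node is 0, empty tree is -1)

Insertion order: [16, 15, 10, 23, 35, 3, 7, 27, 26]
Tree (level-order array): [16, 15, 23, 10, None, None, 35, 3, None, 27, None, None, 7, 26]
Compute height bottom-up (empty subtree = -1):
  height(7) = 1 + max(-1, -1) = 0
  height(3) = 1 + max(-1, 0) = 1
  height(10) = 1 + max(1, -1) = 2
  height(15) = 1 + max(2, -1) = 3
  height(26) = 1 + max(-1, -1) = 0
  height(27) = 1 + max(0, -1) = 1
  height(35) = 1 + max(1, -1) = 2
  height(23) = 1 + max(-1, 2) = 3
  height(16) = 1 + max(3, 3) = 4
Height = 4


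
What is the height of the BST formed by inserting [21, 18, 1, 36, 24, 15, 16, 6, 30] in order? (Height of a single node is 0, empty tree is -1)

Insertion order: [21, 18, 1, 36, 24, 15, 16, 6, 30]
Tree (level-order array): [21, 18, 36, 1, None, 24, None, None, 15, None, 30, 6, 16]
Compute height bottom-up (empty subtree = -1):
  height(6) = 1 + max(-1, -1) = 0
  height(16) = 1 + max(-1, -1) = 0
  height(15) = 1 + max(0, 0) = 1
  height(1) = 1 + max(-1, 1) = 2
  height(18) = 1 + max(2, -1) = 3
  height(30) = 1 + max(-1, -1) = 0
  height(24) = 1 + max(-1, 0) = 1
  height(36) = 1 + max(1, -1) = 2
  height(21) = 1 + max(3, 2) = 4
Height = 4


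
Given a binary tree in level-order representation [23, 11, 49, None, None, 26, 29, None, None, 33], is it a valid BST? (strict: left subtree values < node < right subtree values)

Level-order array: [23, 11, 49, None, None, 26, 29, None, None, 33]
Validate using subtree bounds (lo, hi): at each node, require lo < value < hi,
then recurse left with hi=value and right with lo=value.
Preorder trace (stopping at first violation):
  at node 23 with bounds (-inf, +inf): OK
  at node 11 with bounds (-inf, 23): OK
  at node 49 with bounds (23, +inf): OK
  at node 26 with bounds (23, 49): OK
  at node 29 with bounds (49, +inf): VIOLATION
Node 29 violates its bound: not (49 < 29 < +inf).
Result: Not a valid BST


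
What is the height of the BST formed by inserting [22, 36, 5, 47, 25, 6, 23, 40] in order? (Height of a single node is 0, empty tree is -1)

Insertion order: [22, 36, 5, 47, 25, 6, 23, 40]
Tree (level-order array): [22, 5, 36, None, 6, 25, 47, None, None, 23, None, 40]
Compute height bottom-up (empty subtree = -1):
  height(6) = 1 + max(-1, -1) = 0
  height(5) = 1 + max(-1, 0) = 1
  height(23) = 1 + max(-1, -1) = 0
  height(25) = 1 + max(0, -1) = 1
  height(40) = 1 + max(-1, -1) = 0
  height(47) = 1 + max(0, -1) = 1
  height(36) = 1 + max(1, 1) = 2
  height(22) = 1 + max(1, 2) = 3
Height = 3


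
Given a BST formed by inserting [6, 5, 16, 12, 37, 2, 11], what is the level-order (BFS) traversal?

Tree insertion order: [6, 5, 16, 12, 37, 2, 11]
Tree (level-order array): [6, 5, 16, 2, None, 12, 37, None, None, 11]
BFS from the root, enqueuing left then right child of each popped node:
  queue [6] -> pop 6, enqueue [5, 16], visited so far: [6]
  queue [5, 16] -> pop 5, enqueue [2], visited so far: [6, 5]
  queue [16, 2] -> pop 16, enqueue [12, 37], visited so far: [6, 5, 16]
  queue [2, 12, 37] -> pop 2, enqueue [none], visited so far: [6, 5, 16, 2]
  queue [12, 37] -> pop 12, enqueue [11], visited so far: [6, 5, 16, 2, 12]
  queue [37, 11] -> pop 37, enqueue [none], visited so far: [6, 5, 16, 2, 12, 37]
  queue [11] -> pop 11, enqueue [none], visited so far: [6, 5, 16, 2, 12, 37, 11]
Result: [6, 5, 16, 2, 12, 37, 11]


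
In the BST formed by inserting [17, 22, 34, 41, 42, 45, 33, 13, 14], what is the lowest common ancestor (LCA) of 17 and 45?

Tree insertion order: [17, 22, 34, 41, 42, 45, 33, 13, 14]
Tree (level-order array): [17, 13, 22, None, 14, None, 34, None, None, 33, 41, None, None, None, 42, None, 45]
In a BST, the LCA of p=17, q=45 is the first node v on the
root-to-leaf path with p <= v <= q (go left if both < v, right if both > v).
Walk from root:
  at 17: 17 <= 17 <= 45, this is the LCA
LCA = 17


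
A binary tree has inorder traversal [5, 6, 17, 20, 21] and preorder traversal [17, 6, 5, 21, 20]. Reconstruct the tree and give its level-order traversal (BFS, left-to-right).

Inorder:  [5, 6, 17, 20, 21]
Preorder: [17, 6, 5, 21, 20]
Algorithm: preorder visits root first, so consume preorder in order;
for each root, split the current inorder slice at that value into
left-subtree inorder and right-subtree inorder, then recurse.
Recursive splits:
  root=17; inorder splits into left=[5, 6], right=[20, 21]
  root=6; inorder splits into left=[5], right=[]
  root=5; inorder splits into left=[], right=[]
  root=21; inorder splits into left=[20], right=[]
  root=20; inorder splits into left=[], right=[]
Reconstructed level-order: [17, 6, 21, 5, 20]


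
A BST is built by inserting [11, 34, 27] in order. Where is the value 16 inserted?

Starting tree (level order): [11, None, 34, 27]
Insertion path: 11 -> 34 -> 27
Result: insert 16 as left child of 27
Final tree (level order): [11, None, 34, 27, None, 16]


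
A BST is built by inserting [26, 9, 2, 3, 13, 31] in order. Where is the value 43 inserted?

Starting tree (level order): [26, 9, 31, 2, 13, None, None, None, 3]
Insertion path: 26 -> 31
Result: insert 43 as right child of 31
Final tree (level order): [26, 9, 31, 2, 13, None, 43, None, 3]


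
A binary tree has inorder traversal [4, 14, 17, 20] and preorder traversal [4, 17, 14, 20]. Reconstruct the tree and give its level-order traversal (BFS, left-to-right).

Inorder:  [4, 14, 17, 20]
Preorder: [4, 17, 14, 20]
Algorithm: preorder visits root first, so consume preorder in order;
for each root, split the current inorder slice at that value into
left-subtree inorder and right-subtree inorder, then recurse.
Recursive splits:
  root=4; inorder splits into left=[], right=[14, 17, 20]
  root=17; inorder splits into left=[14], right=[20]
  root=14; inorder splits into left=[], right=[]
  root=20; inorder splits into left=[], right=[]
Reconstructed level-order: [4, 17, 14, 20]


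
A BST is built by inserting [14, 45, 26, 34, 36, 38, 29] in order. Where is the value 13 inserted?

Starting tree (level order): [14, None, 45, 26, None, None, 34, 29, 36, None, None, None, 38]
Insertion path: 14
Result: insert 13 as left child of 14
Final tree (level order): [14, 13, 45, None, None, 26, None, None, 34, 29, 36, None, None, None, 38]


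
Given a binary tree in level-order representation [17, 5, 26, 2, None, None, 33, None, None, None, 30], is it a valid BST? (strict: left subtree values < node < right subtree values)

Level-order array: [17, 5, 26, 2, None, None, 33, None, None, None, 30]
Validate using subtree bounds (lo, hi): at each node, require lo < value < hi,
then recurse left with hi=value and right with lo=value.
Preorder trace (stopping at first violation):
  at node 17 with bounds (-inf, +inf): OK
  at node 5 with bounds (-inf, 17): OK
  at node 2 with bounds (-inf, 5): OK
  at node 26 with bounds (17, +inf): OK
  at node 33 with bounds (26, +inf): OK
  at node 30 with bounds (33, +inf): VIOLATION
Node 30 violates its bound: not (33 < 30 < +inf).
Result: Not a valid BST


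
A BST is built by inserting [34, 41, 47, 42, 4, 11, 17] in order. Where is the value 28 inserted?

Starting tree (level order): [34, 4, 41, None, 11, None, 47, None, 17, 42]
Insertion path: 34 -> 4 -> 11 -> 17
Result: insert 28 as right child of 17
Final tree (level order): [34, 4, 41, None, 11, None, 47, None, 17, 42, None, None, 28]


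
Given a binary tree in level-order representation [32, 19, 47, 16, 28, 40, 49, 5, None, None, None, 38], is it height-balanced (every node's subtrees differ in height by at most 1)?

Tree (level-order array): [32, 19, 47, 16, 28, 40, 49, 5, None, None, None, 38]
Definition: a tree is height-balanced if, at every node, |h(left) - h(right)| <= 1 (empty subtree has height -1).
Bottom-up per-node check:
  node 5: h_left=-1, h_right=-1, diff=0 [OK], height=0
  node 16: h_left=0, h_right=-1, diff=1 [OK], height=1
  node 28: h_left=-1, h_right=-1, diff=0 [OK], height=0
  node 19: h_left=1, h_right=0, diff=1 [OK], height=2
  node 38: h_left=-1, h_right=-1, diff=0 [OK], height=0
  node 40: h_left=0, h_right=-1, diff=1 [OK], height=1
  node 49: h_left=-1, h_right=-1, diff=0 [OK], height=0
  node 47: h_left=1, h_right=0, diff=1 [OK], height=2
  node 32: h_left=2, h_right=2, diff=0 [OK], height=3
All nodes satisfy the balance condition.
Result: Balanced


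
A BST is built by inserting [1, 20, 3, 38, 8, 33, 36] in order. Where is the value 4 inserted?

Starting tree (level order): [1, None, 20, 3, 38, None, 8, 33, None, None, None, None, 36]
Insertion path: 1 -> 20 -> 3 -> 8
Result: insert 4 as left child of 8
Final tree (level order): [1, None, 20, 3, 38, None, 8, 33, None, 4, None, None, 36]


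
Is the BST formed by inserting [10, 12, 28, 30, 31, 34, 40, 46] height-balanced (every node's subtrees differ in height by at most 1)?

Tree (level-order array): [10, None, 12, None, 28, None, 30, None, 31, None, 34, None, 40, None, 46]
Definition: a tree is height-balanced if, at every node, |h(left) - h(right)| <= 1 (empty subtree has height -1).
Bottom-up per-node check:
  node 46: h_left=-1, h_right=-1, diff=0 [OK], height=0
  node 40: h_left=-1, h_right=0, diff=1 [OK], height=1
  node 34: h_left=-1, h_right=1, diff=2 [FAIL (|-1-1|=2 > 1)], height=2
  node 31: h_left=-1, h_right=2, diff=3 [FAIL (|-1-2|=3 > 1)], height=3
  node 30: h_left=-1, h_right=3, diff=4 [FAIL (|-1-3|=4 > 1)], height=4
  node 28: h_left=-1, h_right=4, diff=5 [FAIL (|-1-4|=5 > 1)], height=5
  node 12: h_left=-1, h_right=5, diff=6 [FAIL (|-1-5|=6 > 1)], height=6
  node 10: h_left=-1, h_right=6, diff=7 [FAIL (|-1-6|=7 > 1)], height=7
Node 34 violates the condition: |-1 - 1| = 2 > 1.
Result: Not balanced


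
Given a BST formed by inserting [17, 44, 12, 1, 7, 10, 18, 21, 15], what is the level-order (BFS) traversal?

Tree insertion order: [17, 44, 12, 1, 7, 10, 18, 21, 15]
Tree (level-order array): [17, 12, 44, 1, 15, 18, None, None, 7, None, None, None, 21, None, 10]
BFS from the root, enqueuing left then right child of each popped node:
  queue [17] -> pop 17, enqueue [12, 44], visited so far: [17]
  queue [12, 44] -> pop 12, enqueue [1, 15], visited so far: [17, 12]
  queue [44, 1, 15] -> pop 44, enqueue [18], visited so far: [17, 12, 44]
  queue [1, 15, 18] -> pop 1, enqueue [7], visited so far: [17, 12, 44, 1]
  queue [15, 18, 7] -> pop 15, enqueue [none], visited so far: [17, 12, 44, 1, 15]
  queue [18, 7] -> pop 18, enqueue [21], visited so far: [17, 12, 44, 1, 15, 18]
  queue [7, 21] -> pop 7, enqueue [10], visited so far: [17, 12, 44, 1, 15, 18, 7]
  queue [21, 10] -> pop 21, enqueue [none], visited so far: [17, 12, 44, 1, 15, 18, 7, 21]
  queue [10] -> pop 10, enqueue [none], visited so far: [17, 12, 44, 1, 15, 18, 7, 21, 10]
Result: [17, 12, 44, 1, 15, 18, 7, 21, 10]


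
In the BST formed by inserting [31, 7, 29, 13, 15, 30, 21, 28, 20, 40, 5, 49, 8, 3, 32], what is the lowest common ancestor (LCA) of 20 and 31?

Tree insertion order: [31, 7, 29, 13, 15, 30, 21, 28, 20, 40, 5, 49, 8, 3, 32]
Tree (level-order array): [31, 7, 40, 5, 29, 32, 49, 3, None, 13, 30, None, None, None, None, None, None, 8, 15, None, None, None, None, None, 21, 20, 28]
In a BST, the LCA of p=20, q=31 is the first node v on the
root-to-leaf path with p <= v <= q (go left if both < v, right if both > v).
Walk from root:
  at 31: 20 <= 31 <= 31, this is the LCA
LCA = 31


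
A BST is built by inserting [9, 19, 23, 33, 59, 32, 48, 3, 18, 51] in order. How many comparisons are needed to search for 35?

Search path for 35: 9 -> 19 -> 23 -> 33 -> 59 -> 48
Found: False
Comparisons: 6


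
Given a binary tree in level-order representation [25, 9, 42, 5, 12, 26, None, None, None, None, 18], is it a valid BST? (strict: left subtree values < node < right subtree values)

Level-order array: [25, 9, 42, 5, 12, 26, None, None, None, None, 18]
Validate using subtree bounds (lo, hi): at each node, require lo < value < hi,
then recurse left with hi=value and right with lo=value.
Preorder trace (stopping at first violation):
  at node 25 with bounds (-inf, +inf): OK
  at node 9 with bounds (-inf, 25): OK
  at node 5 with bounds (-inf, 9): OK
  at node 12 with bounds (9, 25): OK
  at node 18 with bounds (12, 25): OK
  at node 42 with bounds (25, +inf): OK
  at node 26 with bounds (25, 42): OK
No violation found at any node.
Result: Valid BST


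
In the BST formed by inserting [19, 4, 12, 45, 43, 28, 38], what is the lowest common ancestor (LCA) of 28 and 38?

Tree insertion order: [19, 4, 12, 45, 43, 28, 38]
Tree (level-order array): [19, 4, 45, None, 12, 43, None, None, None, 28, None, None, 38]
In a BST, the LCA of p=28, q=38 is the first node v on the
root-to-leaf path with p <= v <= q (go left if both < v, right if both > v).
Walk from root:
  at 19: both 28 and 38 > 19, go right
  at 45: both 28 and 38 < 45, go left
  at 43: both 28 and 38 < 43, go left
  at 28: 28 <= 28 <= 38, this is the LCA
LCA = 28


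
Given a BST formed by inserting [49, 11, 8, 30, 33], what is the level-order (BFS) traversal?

Tree insertion order: [49, 11, 8, 30, 33]
Tree (level-order array): [49, 11, None, 8, 30, None, None, None, 33]
BFS from the root, enqueuing left then right child of each popped node:
  queue [49] -> pop 49, enqueue [11], visited so far: [49]
  queue [11] -> pop 11, enqueue [8, 30], visited so far: [49, 11]
  queue [8, 30] -> pop 8, enqueue [none], visited so far: [49, 11, 8]
  queue [30] -> pop 30, enqueue [33], visited so far: [49, 11, 8, 30]
  queue [33] -> pop 33, enqueue [none], visited so far: [49, 11, 8, 30, 33]
Result: [49, 11, 8, 30, 33]


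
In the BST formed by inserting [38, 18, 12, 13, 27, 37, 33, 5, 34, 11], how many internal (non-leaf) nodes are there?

Tree built from: [38, 18, 12, 13, 27, 37, 33, 5, 34, 11]
Tree (level-order array): [38, 18, None, 12, 27, 5, 13, None, 37, None, 11, None, None, 33, None, None, None, None, 34]
Rule: An internal node has at least one child.
Per-node child counts:
  node 38: 1 child(ren)
  node 18: 2 child(ren)
  node 12: 2 child(ren)
  node 5: 1 child(ren)
  node 11: 0 child(ren)
  node 13: 0 child(ren)
  node 27: 1 child(ren)
  node 37: 1 child(ren)
  node 33: 1 child(ren)
  node 34: 0 child(ren)
Matching nodes: [38, 18, 12, 5, 27, 37, 33]
Count of internal (non-leaf) nodes: 7


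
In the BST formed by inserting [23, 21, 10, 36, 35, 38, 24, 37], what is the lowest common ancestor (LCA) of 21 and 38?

Tree insertion order: [23, 21, 10, 36, 35, 38, 24, 37]
Tree (level-order array): [23, 21, 36, 10, None, 35, 38, None, None, 24, None, 37]
In a BST, the LCA of p=21, q=38 is the first node v on the
root-to-leaf path with p <= v <= q (go left if both < v, right if both > v).
Walk from root:
  at 23: 21 <= 23 <= 38, this is the LCA
LCA = 23


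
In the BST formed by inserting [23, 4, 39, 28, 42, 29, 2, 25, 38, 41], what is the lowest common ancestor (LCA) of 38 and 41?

Tree insertion order: [23, 4, 39, 28, 42, 29, 2, 25, 38, 41]
Tree (level-order array): [23, 4, 39, 2, None, 28, 42, None, None, 25, 29, 41, None, None, None, None, 38]
In a BST, the LCA of p=38, q=41 is the first node v on the
root-to-leaf path with p <= v <= q (go left if both < v, right if both > v).
Walk from root:
  at 23: both 38 and 41 > 23, go right
  at 39: 38 <= 39 <= 41, this is the LCA
LCA = 39


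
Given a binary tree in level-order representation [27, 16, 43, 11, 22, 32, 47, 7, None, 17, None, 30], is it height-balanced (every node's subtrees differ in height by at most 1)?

Tree (level-order array): [27, 16, 43, 11, 22, 32, 47, 7, None, 17, None, 30]
Definition: a tree is height-balanced if, at every node, |h(left) - h(right)| <= 1 (empty subtree has height -1).
Bottom-up per-node check:
  node 7: h_left=-1, h_right=-1, diff=0 [OK], height=0
  node 11: h_left=0, h_right=-1, diff=1 [OK], height=1
  node 17: h_left=-1, h_right=-1, diff=0 [OK], height=0
  node 22: h_left=0, h_right=-1, diff=1 [OK], height=1
  node 16: h_left=1, h_right=1, diff=0 [OK], height=2
  node 30: h_left=-1, h_right=-1, diff=0 [OK], height=0
  node 32: h_left=0, h_right=-1, diff=1 [OK], height=1
  node 47: h_left=-1, h_right=-1, diff=0 [OK], height=0
  node 43: h_left=1, h_right=0, diff=1 [OK], height=2
  node 27: h_left=2, h_right=2, diff=0 [OK], height=3
All nodes satisfy the balance condition.
Result: Balanced


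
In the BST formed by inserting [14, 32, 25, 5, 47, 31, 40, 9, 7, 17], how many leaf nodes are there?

Tree built from: [14, 32, 25, 5, 47, 31, 40, 9, 7, 17]
Tree (level-order array): [14, 5, 32, None, 9, 25, 47, 7, None, 17, 31, 40]
Rule: A leaf has 0 children.
Per-node child counts:
  node 14: 2 child(ren)
  node 5: 1 child(ren)
  node 9: 1 child(ren)
  node 7: 0 child(ren)
  node 32: 2 child(ren)
  node 25: 2 child(ren)
  node 17: 0 child(ren)
  node 31: 0 child(ren)
  node 47: 1 child(ren)
  node 40: 0 child(ren)
Matching nodes: [7, 17, 31, 40]
Count of leaf nodes: 4


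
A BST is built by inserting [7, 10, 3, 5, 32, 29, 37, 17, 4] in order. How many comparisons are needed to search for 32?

Search path for 32: 7 -> 10 -> 32
Found: True
Comparisons: 3


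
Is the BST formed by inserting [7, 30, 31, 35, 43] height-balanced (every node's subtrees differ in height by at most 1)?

Tree (level-order array): [7, None, 30, None, 31, None, 35, None, 43]
Definition: a tree is height-balanced if, at every node, |h(left) - h(right)| <= 1 (empty subtree has height -1).
Bottom-up per-node check:
  node 43: h_left=-1, h_right=-1, diff=0 [OK], height=0
  node 35: h_left=-1, h_right=0, diff=1 [OK], height=1
  node 31: h_left=-1, h_right=1, diff=2 [FAIL (|-1-1|=2 > 1)], height=2
  node 30: h_left=-1, h_right=2, diff=3 [FAIL (|-1-2|=3 > 1)], height=3
  node 7: h_left=-1, h_right=3, diff=4 [FAIL (|-1-3|=4 > 1)], height=4
Node 31 violates the condition: |-1 - 1| = 2 > 1.
Result: Not balanced


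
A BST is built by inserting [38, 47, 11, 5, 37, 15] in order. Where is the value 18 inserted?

Starting tree (level order): [38, 11, 47, 5, 37, None, None, None, None, 15]
Insertion path: 38 -> 11 -> 37 -> 15
Result: insert 18 as right child of 15
Final tree (level order): [38, 11, 47, 5, 37, None, None, None, None, 15, None, None, 18]


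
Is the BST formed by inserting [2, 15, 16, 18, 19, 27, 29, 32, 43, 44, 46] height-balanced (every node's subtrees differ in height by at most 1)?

Tree (level-order array): [2, None, 15, None, 16, None, 18, None, 19, None, 27, None, 29, None, 32, None, 43, None, 44, None, 46]
Definition: a tree is height-balanced if, at every node, |h(left) - h(right)| <= 1 (empty subtree has height -1).
Bottom-up per-node check:
  node 46: h_left=-1, h_right=-1, diff=0 [OK], height=0
  node 44: h_left=-1, h_right=0, diff=1 [OK], height=1
  node 43: h_left=-1, h_right=1, diff=2 [FAIL (|-1-1|=2 > 1)], height=2
  node 32: h_left=-1, h_right=2, diff=3 [FAIL (|-1-2|=3 > 1)], height=3
  node 29: h_left=-1, h_right=3, diff=4 [FAIL (|-1-3|=4 > 1)], height=4
  node 27: h_left=-1, h_right=4, diff=5 [FAIL (|-1-4|=5 > 1)], height=5
  node 19: h_left=-1, h_right=5, diff=6 [FAIL (|-1-5|=6 > 1)], height=6
  node 18: h_left=-1, h_right=6, diff=7 [FAIL (|-1-6|=7 > 1)], height=7
  node 16: h_left=-1, h_right=7, diff=8 [FAIL (|-1-7|=8 > 1)], height=8
  node 15: h_left=-1, h_right=8, diff=9 [FAIL (|-1-8|=9 > 1)], height=9
  node 2: h_left=-1, h_right=9, diff=10 [FAIL (|-1-9|=10 > 1)], height=10
Node 43 violates the condition: |-1 - 1| = 2 > 1.
Result: Not balanced


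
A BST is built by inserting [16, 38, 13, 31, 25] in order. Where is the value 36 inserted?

Starting tree (level order): [16, 13, 38, None, None, 31, None, 25]
Insertion path: 16 -> 38 -> 31
Result: insert 36 as right child of 31
Final tree (level order): [16, 13, 38, None, None, 31, None, 25, 36]


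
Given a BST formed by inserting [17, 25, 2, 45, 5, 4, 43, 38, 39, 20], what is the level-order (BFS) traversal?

Tree insertion order: [17, 25, 2, 45, 5, 4, 43, 38, 39, 20]
Tree (level-order array): [17, 2, 25, None, 5, 20, 45, 4, None, None, None, 43, None, None, None, 38, None, None, 39]
BFS from the root, enqueuing left then right child of each popped node:
  queue [17] -> pop 17, enqueue [2, 25], visited so far: [17]
  queue [2, 25] -> pop 2, enqueue [5], visited so far: [17, 2]
  queue [25, 5] -> pop 25, enqueue [20, 45], visited so far: [17, 2, 25]
  queue [5, 20, 45] -> pop 5, enqueue [4], visited so far: [17, 2, 25, 5]
  queue [20, 45, 4] -> pop 20, enqueue [none], visited so far: [17, 2, 25, 5, 20]
  queue [45, 4] -> pop 45, enqueue [43], visited so far: [17, 2, 25, 5, 20, 45]
  queue [4, 43] -> pop 4, enqueue [none], visited so far: [17, 2, 25, 5, 20, 45, 4]
  queue [43] -> pop 43, enqueue [38], visited so far: [17, 2, 25, 5, 20, 45, 4, 43]
  queue [38] -> pop 38, enqueue [39], visited so far: [17, 2, 25, 5, 20, 45, 4, 43, 38]
  queue [39] -> pop 39, enqueue [none], visited so far: [17, 2, 25, 5, 20, 45, 4, 43, 38, 39]
Result: [17, 2, 25, 5, 20, 45, 4, 43, 38, 39]


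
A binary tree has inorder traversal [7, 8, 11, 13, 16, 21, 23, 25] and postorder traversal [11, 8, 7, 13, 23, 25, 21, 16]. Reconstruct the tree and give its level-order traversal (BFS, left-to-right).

Inorder:   [7, 8, 11, 13, 16, 21, 23, 25]
Postorder: [11, 8, 7, 13, 23, 25, 21, 16]
Algorithm: postorder visits root last, so walk postorder right-to-left;
each value is the root of the current inorder slice — split it at that
value, recurse on the right subtree first, then the left.
Recursive splits:
  root=16; inorder splits into left=[7, 8, 11, 13], right=[21, 23, 25]
  root=21; inorder splits into left=[], right=[23, 25]
  root=25; inorder splits into left=[23], right=[]
  root=23; inorder splits into left=[], right=[]
  root=13; inorder splits into left=[7, 8, 11], right=[]
  root=7; inorder splits into left=[], right=[8, 11]
  root=8; inorder splits into left=[], right=[11]
  root=11; inorder splits into left=[], right=[]
Reconstructed level-order: [16, 13, 21, 7, 25, 8, 23, 11]


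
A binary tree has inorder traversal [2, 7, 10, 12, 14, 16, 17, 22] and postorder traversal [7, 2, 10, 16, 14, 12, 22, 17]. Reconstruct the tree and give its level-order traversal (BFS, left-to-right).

Inorder:   [2, 7, 10, 12, 14, 16, 17, 22]
Postorder: [7, 2, 10, 16, 14, 12, 22, 17]
Algorithm: postorder visits root last, so walk postorder right-to-left;
each value is the root of the current inorder slice — split it at that
value, recurse on the right subtree first, then the left.
Recursive splits:
  root=17; inorder splits into left=[2, 7, 10, 12, 14, 16], right=[22]
  root=22; inorder splits into left=[], right=[]
  root=12; inorder splits into left=[2, 7, 10], right=[14, 16]
  root=14; inorder splits into left=[], right=[16]
  root=16; inorder splits into left=[], right=[]
  root=10; inorder splits into left=[2, 7], right=[]
  root=2; inorder splits into left=[], right=[7]
  root=7; inorder splits into left=[], right=[]
Reconstructed level-order: [17, 12, 22, 10, 14, 2, 16, 7]


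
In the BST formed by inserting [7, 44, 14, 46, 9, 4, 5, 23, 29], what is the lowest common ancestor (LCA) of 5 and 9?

Tree insertion order: [7, 44, 14, 46, 9, 4, 5, 23, 29]
Tree (level-order array): [7, 4, 44, None, 5, 14, 46, None, None, 9, 23, None, None, None, None, None, 29]
In a BST, the LCA of p=5, q=9 is the first node v on the
root-to-leaf path with p <= v <= q (go left if both < v, right if both > v).
Walk from root:
  at 7: 5 <= 7 <= 9, this is the LCA
LCA = 7


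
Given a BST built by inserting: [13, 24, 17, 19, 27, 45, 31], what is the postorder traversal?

Tree insertion order: [13, 24, 17, 19, 27, 45, 31]
Tree (level-order array): [13, None, 24, 17, 27, None, 19, None, 45, None, None, 31]
Postorder traversal: [19, 17, 31, 45, 27, 24, 13]


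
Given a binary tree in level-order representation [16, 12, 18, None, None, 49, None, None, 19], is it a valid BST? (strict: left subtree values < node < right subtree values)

Level-order array: [16, 12, 18, None, None, 49, None, None, 19]
Validate using subtree bounds (lo, hi): at each node, require lo < value < hi,
then recurse left with hi=value and right with lo=value.
Preorder trace (stopping at first violation):
  at node 16 with bounds (-inf, +inf): OK
  at node 12 with bounds (-inf, 16): OK
  at node 18 with bounds (16, +inf): OK
  at node 49 with bounds (16, 18): VIOLATION
Node 49 violates its bound: not (16 < 49 < 18).
Result: Not a valid BST


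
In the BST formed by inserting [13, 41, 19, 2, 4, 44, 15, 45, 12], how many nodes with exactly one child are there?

Tree built from: [13, 41, 19, 2, 4, 44, 15, 45, 12]
Tree (level-order array): [13, 2, 41, None, 4, 19, 44, None, 12, 15, None, None, 45]
Rule: These are nodes with exactly 1 non-null child.
Per-node child counts:
  node 13: 2 child(ren)
  node 2: 1 child(ren)
  node 4: 1 child(ren)
  node 12: 0 child(ren)
  node 41: 2 child(ren)
  node 19: 1 child(ren)
  node 15: 0 child(ren)
  node 44: 1 child(ren)
  node 45: 0 child(ren)
Matching nodes: [2, 4, 19, 44]
Count of nodes with exactly one child: 4


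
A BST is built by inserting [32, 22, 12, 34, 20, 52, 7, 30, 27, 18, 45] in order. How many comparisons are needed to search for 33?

Search path for 33: 32 -> 34
Found: False
Comparisons: 2


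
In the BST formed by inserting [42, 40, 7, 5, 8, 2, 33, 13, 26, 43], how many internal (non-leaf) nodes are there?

Tree built from: [42, 40, 7, 5, 8, 2, 33, 13, 26, 43]
Tree (level-order array): [42, 40, 43, 7, None, None, None, 5, 8, 2, None, None, 33, None, None, 13, None, None, 26]
Rule: An internal node has at least one child.
Per-node child counts:
  node 42: 2 child(ren)
  node 40: 1 child(ren)
  node 7: 2 child(ren)
  node 5: 1 child(ren)
  node 2: 0 child(ren)
  node 8: 1 child(ren)
  node 33: 1 child(ren)
  node 13: 1 child(ren)
  node 26: 0 child(ren)
  node 43: 0 child(ren)
Matching nodes: [42, 40, 7, 5, 8, 33, 13]
Count of internal (non-leaf) nodes: 7


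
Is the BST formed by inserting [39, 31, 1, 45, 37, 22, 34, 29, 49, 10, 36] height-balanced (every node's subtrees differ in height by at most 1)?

Tree (level-order array): [39, 31, 45, 1, 37, None, 49, None, 22, 34, None, None, None, 10, 29, None, 36]
Definition: a tree is height-balanced if, at every node, |h(left) - h(right)| <= 1 (empty subtree has height -1).
Bottom-up per-node check:
  node 10: h_left=-1, h_right=-1, diff=0 [OK], height=0
  node 29: h_left=-1, h_right=-1, diff=0 [OK], height=0
  node 22: h_left=0, h_right=0, diff=0 [OK], height=1
  node 1: h_left=-1, h_right=1, diff=2 [FAIL (|-1-1|=2 > 1)], height=2
  node 36: h_left=-1, h_right=-1, diff=0 [OK], height=0
  node 34: h_left=-1, h_right=0, diff=1 [OK], height=1
  node 37: h_left=1, h_right=-1, diff=2 [FAIL (|1--1|=2 > 1)], height=2
  node 31: h_left=2, h_right=2, diff=0 [OK], height=3
  node 49: h_left=-1, h_right=-1, diff=0 [OK], height=0
  node 45: h_left=-1, h_right=0, diff=1 [OK], height=1
  node 39: h_left=3, h_right=1, diff=2 [FAIL (|3-1|=2 > 1)], height=4
Node 1 violates the condition: |-1 - 1| = 2 > 1.
Result: Not balanced
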